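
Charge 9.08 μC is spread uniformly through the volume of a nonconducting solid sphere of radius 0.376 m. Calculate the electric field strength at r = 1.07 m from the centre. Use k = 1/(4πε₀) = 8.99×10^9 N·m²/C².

E = 7.13e4 V/m

By spherical symmetry E is radial; choose a Gaussian sphere of radius r = 1.07 m (r > R, so the entire charge is enclosed).
Q_enc = 9.08 μC = 9.08e-6 C.
Applying ∮E·dA = Q_enc/ε₀ with Φ = E(4πr²):
E = k|Q_enc|/r² = (8.99×10^9)(9.08e-6)/(1.07)² = 7.13e4 N/C.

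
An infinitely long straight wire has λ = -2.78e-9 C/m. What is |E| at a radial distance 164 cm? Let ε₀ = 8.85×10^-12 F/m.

Coaxial Gaussian cylinder, radius r = 164 cm, length L.
Q_enc = λL, so λ_enc = -2.78e-9 C/m.
Applying ∮E·dA = Q_enc/ε₀ with the end caps contributing no flux:
E = |λ_enc|/(2πε₀r) = (2.78e-9)/(2π·8.85×10^-12·1.64) = 30.5 N/C.

30.5 N/C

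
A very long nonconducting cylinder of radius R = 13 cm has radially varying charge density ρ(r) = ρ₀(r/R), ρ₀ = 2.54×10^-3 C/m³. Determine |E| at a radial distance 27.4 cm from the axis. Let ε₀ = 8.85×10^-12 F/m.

|E| ≈ 5.90×10^6 V/m

Take a coaxial cylindrical Gaussian surface of radius r = 27.4 cm and length L (r > R, full charge per length enclosed).
λ_enc = 2π ∫₀^R ρ₀(r'/R)^1 r' dr' = 2πρ₀R²/3 = 8.99×10^-5 C/m.
Gauss's law: E·2πrL = λ_enc L/ε₀.
E = |λ_enc|/(2πε₀r) = (8.99×10^-5)/(2π·8.85×10^-12·0.274) = 5.90e6 N/C.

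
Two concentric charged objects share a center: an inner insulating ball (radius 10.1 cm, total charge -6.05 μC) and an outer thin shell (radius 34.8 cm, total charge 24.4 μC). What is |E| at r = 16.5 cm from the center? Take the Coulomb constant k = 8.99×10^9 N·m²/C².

E = 2.00×10^6 N/C

By spherical symmetry E is radial; choose a Gaussian sphere of radius r = 16.5 cm (between the bodies, 10.1 cm < r < 34.8 cm).
The shell at 34.8 cm lies outside the Gaussian surface, so Q_enc = -6.05 μC = -6.05e-6 C.
By Gauss's law, ∮E·dA = E·4πr² = Q_enc/ε₀.
E = k|Q_enc|/r² = (8.99×10^9)(6.05×10^-6)/(0.165)² = 2.00×10^6 N/C.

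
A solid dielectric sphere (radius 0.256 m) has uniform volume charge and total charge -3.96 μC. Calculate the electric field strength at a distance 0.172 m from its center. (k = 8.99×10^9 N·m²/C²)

Use a concentric Gaussian sphere at r = 0.172 m (r < R).
Only the charge within r is enclosed: Q_enc = Q·(r/R)³ = (-3.96 μC)·(0.172 m/0.256 m)³ = -1.201×10^-6 C.
By Gauss's law, ∮E·dA = E·4πr² = Q_enc/ε₀.
E = k|Q_enc|/r² = (8.99×10^9)(1.201e-6)/(0.172)² = 3.65×10^5 N/C.

|E| ≈ 3.65e5 N/C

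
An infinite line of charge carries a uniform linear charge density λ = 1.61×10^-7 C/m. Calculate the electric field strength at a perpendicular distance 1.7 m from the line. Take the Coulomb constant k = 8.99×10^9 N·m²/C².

Coaxial Gaussian cylinder, radius r = 1.7 m, length L.
Q_enc = λL, so λ_enc = 1.61×10^-7 C/m.
Since E is radial and uniform over the curved surface, Φ = E·2πrL = Q_enc/ε₀ = λ_enc L/ε₀.
E = 2k|λ_enc|/r = 2(8.99×10^9)(1.61×10^-7)/(1.7) = 1.70e3 N/C.

|E| = 1.70e3 N/C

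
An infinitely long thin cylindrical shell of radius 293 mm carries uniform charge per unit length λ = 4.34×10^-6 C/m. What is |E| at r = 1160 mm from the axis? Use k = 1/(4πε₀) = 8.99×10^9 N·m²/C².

E ≈ 6.73×10^4 N/C

Choose a coaxial cylinder of radius r = 1160 mm (arbitrary length L) as the Gaussian surface (r > 293 mm).
The full line charge is enclosed: λ_enc = 4.34×10^-6 C/m.
Applying ∮E·dA = Q_enc/ε₀ with the end caps contributing no flux:
E = 2k|λ_enc|/r = 2(8.99×10^9)(4.34e-6)/(1.16) = 6.73e4 N/C.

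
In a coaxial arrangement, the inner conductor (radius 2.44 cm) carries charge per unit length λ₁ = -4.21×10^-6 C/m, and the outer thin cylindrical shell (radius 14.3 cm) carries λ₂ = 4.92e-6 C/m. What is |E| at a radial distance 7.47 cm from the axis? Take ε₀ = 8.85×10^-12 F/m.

Choose a coaxial cylinder of radius r = 7.47 cm (arbitrary length L) as the Gaussian surface (between the conductors, 2.44 cm < r < 14.3 cm).
The shell at 14.3 cm lies outside the Gaussian surface, so λ_enc = λ₁ = -4.21×10^-6 C/m.
Since E is radial and uniform over the curved surface, Φ = E·2πrL = Q_enc/ε₀ = λ_enc L/ε₀.
E = |λ_enc|/(2πε₀r) = (4.21×10^-6)/(2π·8.85×10^-12·0.0747) = 1.01×10^6 N/C.

|E| = 1.01×10^6 N/C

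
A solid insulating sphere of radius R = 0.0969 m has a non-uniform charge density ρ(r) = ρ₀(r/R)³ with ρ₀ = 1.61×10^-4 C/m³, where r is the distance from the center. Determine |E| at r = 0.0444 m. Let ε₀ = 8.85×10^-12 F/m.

E = 1.30×10^4 N/C

Use a concentric Gaussian sphere at r = 0.0444 m (r < R).
Integrate the density: Q_enc = 4π ∫₀^r ρ₀(r'/R)^3 r'² dr' = 4πρ₀ r^6/(6·R³) = 2.839×10^-9 C.
Applying ∮E·dA = Q_enc/ε₀ with Φ = E(4πr²):
E = |Q_enc|/(4πε₀r²) = (2.839e-9)/(4π·8.85×10^-12·(0.0444)²) = 1.30×10^4 N/C.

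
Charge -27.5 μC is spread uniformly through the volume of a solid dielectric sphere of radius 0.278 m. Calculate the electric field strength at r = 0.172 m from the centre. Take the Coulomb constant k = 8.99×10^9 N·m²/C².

Take a concentric spherical Gaussian surface of radius r = 0.172 m (r < R).
For a uniform sphere the enclosed fraction is (r/R)³, so Q_enc = (-27.5 μC)(0.172/0.278)³ = -6.513×10^-6 C.
Since E is radial and uniform over the Gaussian sphere, Φ = E·4πr² = Q_enc/ε₀.
E = k|Q_enc|/r² = (8.99×10^9)(6.513×10^-6)/(0.172)² = 1.98×10^6 N/C.

E ≈ 1.98×10^6 N/C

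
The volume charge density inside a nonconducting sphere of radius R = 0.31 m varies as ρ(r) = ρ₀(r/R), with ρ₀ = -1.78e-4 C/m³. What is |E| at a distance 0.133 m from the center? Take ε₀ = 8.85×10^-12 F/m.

Symmetry ⇒ E = E(r) r̂. Gaussian sphere of radius r = 0.133 m (r < R).
Integrate the density: Q_enc = 4π ∫₀^r ρ₀(r'/R)^1 r'² dr' = 4πρ₀ r^4/(4·R) = -5.644×10^-7 C.
Gauss's law: E·4πr² = Q_enc/ε₀.
E = |Q_enc|/(4πε₀r²) = (5.644e-7)/(4π·8.85×10^-12·(0.133)²) = 2.87e5 N/C.

E = 2.87×10^5 N/C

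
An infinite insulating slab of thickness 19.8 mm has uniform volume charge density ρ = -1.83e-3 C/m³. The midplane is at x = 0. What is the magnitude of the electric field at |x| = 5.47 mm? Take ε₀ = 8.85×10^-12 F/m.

By symmetry E is perpendicular to the slab. A Gaussian pillbox from −5.47 mm to +5.47 mm (face area A) lies entirely within the slab.
Q_enc = ρ·(2x)·A and flux = 2EA, so 2EA = 2ρxA/ε₀ ⇒ E = |ρ|x/ε₀.
E = (1.83×10^-3)(0.00547)/(8.85×10^-12) = 1.13×10^6 N/C.

E ≈ 1.13×10^6 N/C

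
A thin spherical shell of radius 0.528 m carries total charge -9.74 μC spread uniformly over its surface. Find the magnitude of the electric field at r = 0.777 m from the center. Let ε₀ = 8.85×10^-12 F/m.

Use a concentric Gaussian sphere at r = 0.777 m (r > 0.528 m).
The entire shell is enclosed: Q_enc = -9.74e-6 C.
By Gauss's law, ∮E·dA = E·4πr² = Q_enc/ε₀.
E = |Q_enc|/(4πε₀r²) = (9.74×10^-6)/(4π·8.85×10^-12·(0.777)²) = 1.45×10^5 N/C.

E = 1.45×10^5 V/m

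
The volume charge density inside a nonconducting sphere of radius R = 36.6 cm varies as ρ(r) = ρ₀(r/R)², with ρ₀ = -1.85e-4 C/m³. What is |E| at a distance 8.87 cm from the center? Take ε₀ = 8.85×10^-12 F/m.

E ≈ 2.18×10^4 V/m

Use a concentric Gaussian sphere at r = 8.87 cm (r < R).
Integrate the density: Q_enc = 4π ∫₀^r ρ₀(r'/R)^2 r'² dr' = 4πρ₀ r^5/(5·R²) = -1.906e-8 C.
Applying ∮E·dA = Q_enc/ε₀ with Φ = E(4πr²):
E = |Q_enc|/(4πε₀r²) = (1.906e-8)/(4π·8.85×10^-12·(0.0887)²) = 2.18e4 N/C.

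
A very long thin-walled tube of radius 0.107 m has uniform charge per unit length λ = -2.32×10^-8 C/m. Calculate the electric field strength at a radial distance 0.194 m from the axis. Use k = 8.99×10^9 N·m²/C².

E ≈ 2.15e3 V/m

Take a coaxial cylindrical Gaussian surface of radius r = 0.194 m and length L (r > 0.107 m).
The full line charge is enclosed: λ_enc = -2.32×10^-8 C/m.
Since E is radial and uniform over the curved surface, Φ = E·2πrL = Q_enc/ε₀ = λ_enc L/ε₀.
E = 2k|λ_enc|/r = 2(8.99×10^9)(2.32×10^-8)/(0.194) = 2.15×10^3 N/C.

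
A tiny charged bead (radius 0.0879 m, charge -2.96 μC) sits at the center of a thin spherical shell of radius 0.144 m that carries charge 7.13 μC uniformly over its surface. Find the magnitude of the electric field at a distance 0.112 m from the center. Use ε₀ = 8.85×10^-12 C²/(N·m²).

E ≈ 2.12×10^6 V/m

By spherical symmetry E is radial; choose a Gaussian sphere of radius r = 0.112 m (between the bodies, 0.0879 m < r < 0.144 m).
The shell at 0.144 m lies outside the Gaussian surface, so Q_enc = -2.96 μC = -2.96e-6 C.
Applying ∮E·dA = Q_enc/ε₀ with Φ = E(4πr²):
E = |Q_enc|/(4πε₀r²) = (2.96×10^-6)/(4π·8.85×10^-12·(0.112)²) = 2.12e6 N/C.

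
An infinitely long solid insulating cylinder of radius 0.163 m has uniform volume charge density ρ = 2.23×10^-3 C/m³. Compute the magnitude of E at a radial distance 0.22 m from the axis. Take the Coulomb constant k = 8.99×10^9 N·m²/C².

|E| ≈ 1.52×10^7 N/C

Take a coaxial cylindrical Gaussian surface of radius r = 0.22 m and length L (r > 0.163 m, full cross-section enclosed).
λ_enc = ρ·πR² = (2.23×10^-3)π(0.163)² = 1.861×10^-4 C/m.
Applying ∮E·dA = Q_enc/ε₀ with the end caps contributing no flux:
E = 2k|λ_enc|/r = 2(8.99×10^9)(1.861×10^-4)/(0.22) = 1.52×10^7 N/C.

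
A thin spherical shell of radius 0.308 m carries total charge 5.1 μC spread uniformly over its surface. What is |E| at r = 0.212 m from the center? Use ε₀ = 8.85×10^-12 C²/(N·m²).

Take a concentric spherical Gaussian surface of radius r = 0.212 m (inside the shell, r < 0.308 m).
All the charge is outside the Gaussian surface: Q_enc = 0, hence E = 0 everywhere inside the shell.

|E| = 0 N/C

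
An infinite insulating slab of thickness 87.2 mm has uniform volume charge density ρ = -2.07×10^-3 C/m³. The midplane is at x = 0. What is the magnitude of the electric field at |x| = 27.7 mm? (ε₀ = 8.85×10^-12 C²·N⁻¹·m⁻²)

|E| ≈ 6.48e6 N/C

By symmetry E is perpendicular to the slab. A Gaussian pillbox from −27.7 mm to +27.7 mm (face area A) lies entirely within the slab.
Q_enc = ρ·(2x)·A and flux = 2EA, so 2EA = 2ρxA/ε₀ ⇒ E = |ρ|x/ε₀.
E = (2.07×10^-3)(0.0277)/(8.85×10^-12) = 6.48×10^6 N/C.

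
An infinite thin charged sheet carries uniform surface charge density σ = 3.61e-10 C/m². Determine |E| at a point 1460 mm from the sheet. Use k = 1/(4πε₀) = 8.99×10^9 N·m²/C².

|E| = 20.4 N/C

Choose a cylindrical pillbox piercing the sheet, end faces (area A) parallel to it.
Flux Φ = 2EA and Q_enc = σA, so 2EA = σA/ε₀ ⇒ E = |σ|/(2ε₀), independent of distance.
E = 2πk|σ| = 2π(8.99×10^9)(3.61×10^-10) = 20.4 N/C.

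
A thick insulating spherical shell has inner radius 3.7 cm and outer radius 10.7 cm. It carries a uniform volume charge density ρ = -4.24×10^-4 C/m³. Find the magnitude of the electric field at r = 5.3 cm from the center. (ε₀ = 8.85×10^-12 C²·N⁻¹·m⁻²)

E ≈ 5.58e5 N/C

Use a concentric Gaussian sphere at r = 5.3 cm (within the shell material, 3.7 cm < r < 10.7 cm).
Enclosed charge is the volume from a to r: Q_enc = (4π/3)ρ(r³ − a³) = -1.745e-7 C.
Since E is radial and uniform over the Gaussian sphere, Φ = E·4πr² = Q_enc/ε₀.
E = |Q_enc|/(4πε₀r²) = (1.745×10^-7)/(4π·8.85×10^-12·(0.053)²) = 5.58×10^5 N/C.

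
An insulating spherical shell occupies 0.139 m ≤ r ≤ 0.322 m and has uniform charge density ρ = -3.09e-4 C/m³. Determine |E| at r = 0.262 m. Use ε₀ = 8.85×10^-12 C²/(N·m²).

|E| ≈ 2.59×10^6 N/C

By spherical symmetry E is radial; choose a Gaussian sphere of radius r = 0.262 m (within the shell material, 0.139 m < r < 0.322 m).
Only the shell between 0.139 m and r is enclosed: Q_enc = ρ·(4π/3)(r³ − a³) = (-3.09×10^-4)·(4π/3)·((0.262)³ − (0.139)³) = -1.98×10^-5 C.
Since E is radial and uniform over the Gaussian sphere, Φ = E·4πr² = Q_enc/ε₀.
E = |Q_enc|/(4πε₀r²) = (1.98e-5)/(4π·8.85×10^-12·(0.262)²) = 2.59×10^6 N/C.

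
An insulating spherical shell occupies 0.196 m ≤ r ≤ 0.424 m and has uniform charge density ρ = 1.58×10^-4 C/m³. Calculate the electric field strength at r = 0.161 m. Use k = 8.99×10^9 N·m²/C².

E = 0 (no enclosed charge)

By spherical symmetry E is radial; choose a Gaussian sphere of radius r = 0.161 m (r < 0.196 m, inside the empty cavity).
Q_enc = 0 (all charge lies at larger r); Gauss's law gives E = 0.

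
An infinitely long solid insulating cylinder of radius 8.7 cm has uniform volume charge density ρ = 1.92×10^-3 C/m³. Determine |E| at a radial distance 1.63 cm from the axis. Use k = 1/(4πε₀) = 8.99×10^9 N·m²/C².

E = 1.77e6 V/m

Take a coaxial cylindrical Gaussian surface of radius r = 1.63 cm and length L (r < R).
Charge inside radius r per length L is ρ·πr²·L, so λ_enc = ρπr² = 1.603×10^-6 C/m.
Gauss's law: E·2πrL = λ_enc L/ε₀.
E = 2k|λ_enc|/r = 2(8.99×10^9)(1.603×10^-6)/(0.0163) = 1.77e6 N/C.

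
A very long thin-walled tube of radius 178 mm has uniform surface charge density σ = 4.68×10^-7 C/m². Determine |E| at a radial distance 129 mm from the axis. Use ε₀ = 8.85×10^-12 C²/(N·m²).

Choose a coaxial cylinder of radius r = 129 mm (arbitrary length L) as the Gaussian surface (r < 178 mm, inside the shell).
No charge is enclosed, so Gauss's law gives E·2πrL = 0 ⇒ E = 0.

|E| = 0 V/m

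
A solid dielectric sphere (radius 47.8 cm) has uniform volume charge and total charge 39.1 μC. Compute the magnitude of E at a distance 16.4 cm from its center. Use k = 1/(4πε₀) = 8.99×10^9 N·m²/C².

Symmetry ⇒ E = E(r) r̂. Gaussian sphere of radius r = 16.4 cm (r < R).
Only the charge within r is enclosed: Q_enc = Q·(r/R)³ = (39.1 μC)·(16.4 cm/47.8 cm)³ = 1.579×10^-6 C.
Gauss's law: E·4πr² = Q_enc/ε₀.
E = k|Q_enc|/r² = (8.99×10^9)(1.579×10^-6)/(0.164)² = 5.28×10^5 N/C.

5.28×10^5 N/C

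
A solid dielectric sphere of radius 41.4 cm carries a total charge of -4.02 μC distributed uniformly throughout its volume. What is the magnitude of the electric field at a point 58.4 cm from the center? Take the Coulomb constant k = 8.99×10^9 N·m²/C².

|E| = 1.06×10^5 V/m

Take a concentric spherical Gaussian surface of radius r = 58.4 cm (r > R, so the entire charge is enclosed).
Q_enc = -4.02 μC = -4.02×10^-6 C.
Since E is radial and uniform over the Gaussian sphere, Φ = E·4πr² = Q_enc/ε₀.
E = k|Q_enc|/r² = (8.99×10^9)(4.02e-6)/(0.584)² = 1.06e5 N/C.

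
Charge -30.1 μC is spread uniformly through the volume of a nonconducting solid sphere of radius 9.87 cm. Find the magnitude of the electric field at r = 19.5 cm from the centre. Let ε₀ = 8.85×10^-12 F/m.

Symmetry ⇒ E = E(r) r̂. Gaussian sphere of radius r = 19.5 cm (r > R, so the entire charge is enclosed).
Q_enc = -30.1 μC = -3.01×10^-5 C.
Gauss's law: E·4πr² = Q_enc/ε₀.
E = |Q_enc|/(4πε₀r²) = (3.01×10^-5)/(4π·8.85×10^-12·(0.195)²) = 7.12×10^6 N/C.

E = 7.12e6 N/C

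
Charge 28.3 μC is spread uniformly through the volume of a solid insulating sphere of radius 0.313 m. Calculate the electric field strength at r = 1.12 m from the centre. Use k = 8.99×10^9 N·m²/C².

|E| = 2.03×10^5 N/C

Use a concentric Gaussian sphere at r = 1.12 m (r > R, so the entire charge is enclosed).
Q_enc = 28.3 μC = 2.83×10^-5 C.
Applying ∮E·dA = Q_enc/ε₀ with Φ = E(4πr²):
E = k|Q_enc|/r² = (8.99×10^9)(2.83e-5)/(1.12)² = 2.03×10^5 N/C.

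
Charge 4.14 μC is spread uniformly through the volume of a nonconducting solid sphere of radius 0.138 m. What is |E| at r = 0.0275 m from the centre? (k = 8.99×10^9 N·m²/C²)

E = 3.89e5 V/m

By spherical symmetry E is radial; choose a Gaussian sphere of radius r = 0.0275 m (r < R).
For a uniform sphere the enclosed fraction is (r/R)³, so Q_enc = (4.14 μC)(0.0275/0.138)³ = 3.276×10^-8 C.
Gauss's law: E·4πr² = Q_enc/ε₀.
E = k|Q_enc|/r² = (8.99×10^9)(3.276×10^-8)/(0.0275)² = 3.89×10^5 N/C.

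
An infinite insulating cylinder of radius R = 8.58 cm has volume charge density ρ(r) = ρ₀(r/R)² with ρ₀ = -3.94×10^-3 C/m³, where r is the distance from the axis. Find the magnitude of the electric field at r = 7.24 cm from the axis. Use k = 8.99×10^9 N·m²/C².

|E| = 5.74×10^6 V/m

Coaxial Gaussian cylinder, radius r = 7.24 cm, length L (r < R).
Integrating ρ over the cross-section to radius r: λ_enc = (2πρ₀/R²) ∫₀^r r'^3 dr' = 2πρ₀ r^4/(4·R²) = -2.31×10^-5 C/m.
Gauss's law: E·2πrL = λ_enc L/ε₀.
E = 2k|λ_enc|/r = 2(8.99×10^9)(2.31×10^-5)/(0.0724) = 5.74×10^6 N/C.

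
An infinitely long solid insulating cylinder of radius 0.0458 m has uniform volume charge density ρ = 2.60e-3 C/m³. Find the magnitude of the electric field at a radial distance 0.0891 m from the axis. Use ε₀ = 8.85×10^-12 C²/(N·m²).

3.46×10^6 V/m

Coaxial Gaussian cylinder, radius r = 0.0891 m, length L (r > 0.0458 m, full cross-section enclosed).
λ_enc = ρ·πR² = (2.60×10^-3)π(0.0458)² = 1.713e-5 C/m.
Since E is radial and uniform over the curved surface, Φ = E·2πrL = Q_enc/ε₀ = λ_enc L/ε₀.
E = |λ_enc|/(2πε₀r) = (1.713e-5)/(2π·8.85×10^-12·0.0891) = 3.46e6 N/C.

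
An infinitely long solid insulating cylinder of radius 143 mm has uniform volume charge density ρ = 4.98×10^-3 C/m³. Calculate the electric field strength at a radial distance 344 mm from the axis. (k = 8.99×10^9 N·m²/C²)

Take a coaxial cylindrical Gaussian surface of radius r = 344 mm and length L (r > 143 mm, full cross-section enclosed).
λ_enc = ρ·πR² = (4.98×10^-3)π(0.143)² = 3.199e-4 C/m.
Applying ∮E·dA = Q_enc/ε₀ with the end caps contributing no flux:
E = 2k|λ_enc|/r = 2(8.99×10^9)(3.199×10^-4)/(0.344) = 1.67×10^7 N/C.

E ≈ 1.67e7 N/C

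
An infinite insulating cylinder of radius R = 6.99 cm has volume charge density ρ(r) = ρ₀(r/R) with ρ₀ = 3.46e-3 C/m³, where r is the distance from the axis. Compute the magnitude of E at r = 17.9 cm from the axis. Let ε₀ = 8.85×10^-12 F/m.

Coaxial Gaussian cylinder, radius r = 17.9 cm, length L (r > R, full charge per length enclosed).
λ_enc = 2π ∫₀^R ρ₀(r'/R)^1 r' dr' = 2πρ₀R²/3 = 3.541×10^-5 C/m.
Gauss's law: E·2πrL = λ_enc L/ε₀.
E = |λ_enc|/(2πε₀r) = (3.541e-5)/(2π·8.85×10^-12·0.179) = 3.56e6 N/C.

E = 3.56e6 V/m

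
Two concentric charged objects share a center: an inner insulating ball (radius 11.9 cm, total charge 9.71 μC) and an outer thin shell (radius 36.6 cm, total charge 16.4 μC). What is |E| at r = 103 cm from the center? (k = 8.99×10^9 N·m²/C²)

By spherical symmetry E is radial; choose a Gaussian sphere of radius r = 103 cm (r > 36.6 cm, enclosing both).
Q_enc = (9.71 μC) + (16.4 μC) = 2.611×10^-5 C.
Gauss's law: E·4πr² = Q_enc/ε₀.
E = k|Q_enc|/r² = (8.99×10^9)(2.611×10^-5)/(1.03)² = 2.21×10^5 N/C.

E ≈ 2.21×10^5 V/m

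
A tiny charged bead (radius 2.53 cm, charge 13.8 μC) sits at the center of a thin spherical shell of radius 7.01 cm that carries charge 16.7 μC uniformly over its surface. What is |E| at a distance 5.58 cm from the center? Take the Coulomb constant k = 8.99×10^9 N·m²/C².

3.98×10^7 N/C

Symmetry ⇒ E = E(r) r̂. Gaussian sphere of radius r = 5.58 cm (between the bodies, 2.53 cm < r < 7.01 cm).
Only the inner charge is enclosed; the outer shell contributes nothing inside itself. Q_enc = 13.8 μC = 1.38×10^-5 C.
Since E is radial and uniform over the Gaussian sphere, Φ = E·4πr² = Q_enc/ε₀.
E = k|Q_enc|/r² = (8.99×10^9)(1.38×10^-5)/(0.0558)² = 3.98e7 N/C.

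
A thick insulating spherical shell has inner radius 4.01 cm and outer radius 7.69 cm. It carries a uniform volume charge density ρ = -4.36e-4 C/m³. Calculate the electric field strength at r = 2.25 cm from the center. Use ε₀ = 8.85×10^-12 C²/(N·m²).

|E| = 0 N/C

Symmetry ⇒ E = E(r) r̂. Gaussian sphere of radius r = 2.25 cm (r < 4.01 cm, inside the empty cavity).
Q_enc = 0 (all charge lies at larger r); Gauss's law gives E = 0.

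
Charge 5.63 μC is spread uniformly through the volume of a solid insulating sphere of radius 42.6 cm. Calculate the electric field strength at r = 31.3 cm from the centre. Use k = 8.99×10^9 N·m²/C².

Take a concentric spherical Gaussian surface of radius r = 31.3 cm (r < R).
Only the charge within r is enclosed: Q_enc = Q·(r/R)³ = (5.63 μC)·(31.3 cm/42.6 cm)³ = 2.233×10^-6 C.
Applying ∮E·dA = Q_enc/ε₀ with Φ = E(4πr²):
E = k|Q_enc|/r² = (8.99×10^9)(2.233e-6)/(0.313)² = 2.05e5 N/C.

|E| ≈ 2.05e5 N/C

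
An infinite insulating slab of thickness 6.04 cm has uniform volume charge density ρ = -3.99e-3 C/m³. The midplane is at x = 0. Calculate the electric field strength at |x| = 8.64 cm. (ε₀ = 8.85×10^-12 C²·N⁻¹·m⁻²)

The point |x| = 8.64 cm lies outside the slab (half-thickness 0.0302 m). A symmetric pillbox spanning the full slab encloses Q_enc = ρ·d·A.
Flux = 2EA ⇒ E = |ρ|d/(2ε₀), independent of distance outside.
E = (3.99×10^-3)(0.0604)/(2·8.85×10^-12) = 1.36×10^7 N/C.

E = 1.36e7 V/m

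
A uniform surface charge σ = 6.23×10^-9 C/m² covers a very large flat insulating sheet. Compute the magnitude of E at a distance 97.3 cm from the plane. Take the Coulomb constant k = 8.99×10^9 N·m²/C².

Choose a cylindrical pillbox piercing the sheet, end faces (area A) parallel to it.
Flux Φ = 2EA and Q_enc = σA, so 2EA = σA/ε₀ ⇒ E = |σ|/(2ε₀), independent of distance.
E = 2πk|σ| = 2π(8.99×10^9)(6.23×10^-9) = 352 N/C.

E ≈ 352 V/m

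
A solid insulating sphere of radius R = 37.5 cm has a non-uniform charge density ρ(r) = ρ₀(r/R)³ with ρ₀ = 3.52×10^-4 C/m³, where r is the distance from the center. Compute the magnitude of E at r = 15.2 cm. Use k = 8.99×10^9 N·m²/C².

|E| = 6.71×10^4 N/C

Use a concentric Gaussian sphere at r = 15.2 cm (r < R).
Integrate the density: Q_enc = 4π ∫₀^r ρ₀(r'/R)^3 r'² dr' = 4πρ₀ r^6/(6·R³) = 1.724×10^-7 C.
Applying ∮E·dA = Q_enc/ε₀ with Φ = E(4πr²):
E = k|Q_enc|/r² = (8.99×10^9)(1.724×10^-7)/(0.152)² = 6.71×10^4 N/C.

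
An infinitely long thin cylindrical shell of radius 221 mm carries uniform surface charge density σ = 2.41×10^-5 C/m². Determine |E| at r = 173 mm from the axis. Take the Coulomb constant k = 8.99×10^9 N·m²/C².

|E| = 0 V/m

Choose a coaxial cylinder of radius r = 173 mm (arbitrary length L) as the Gaussian surface (r < 221 mm, inside the shell).
All the surface charge lies outside this cylinder: Q_enc = 0, hence E = 0.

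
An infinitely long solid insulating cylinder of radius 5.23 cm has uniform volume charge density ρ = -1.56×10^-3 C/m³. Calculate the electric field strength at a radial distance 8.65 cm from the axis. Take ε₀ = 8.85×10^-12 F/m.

|E| ≈ 2.79×10^6 V/m

Choose a coaxial cylinder of radius r = 8.65 cm (arbitrary length L) as the Gaussian surface (r > 5.23 cm, full cross-section enclosed).
λ_enc = ρ·πR² = (-1.56×10^-3)π(0.0523)² = -1.341×10^-5 C/m.
By Gauss's law (flux through the curved wall only), E·2πrL = λ_enc L/ε₀.
E = |λ_enc|/(2πε₀r) = (1.341×10^-5)/(2π·8.85×10^-12·0.0865) = 2.79×10^6 N/C.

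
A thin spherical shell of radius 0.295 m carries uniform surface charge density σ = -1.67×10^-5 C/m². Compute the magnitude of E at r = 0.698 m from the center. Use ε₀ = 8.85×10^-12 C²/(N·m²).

By spherical symmetry E is radial; choose a Gaussian sphere of radius r = 0.698 m (r > 0.295 m).
The entire shell is enclosed: Q_enc = σ·4πR² = (-1.67×10^-5)·4π·(0.295)² = -1.826×10^-5 C.
Since E is radial and uniform over the Gaussian sphere, Φ = E·4πr² = Q_enc/ε₀.
E = |Q_enc|/(4πε₀r²) = (1.826×10^-5)/(4π·8.85×10^-12·(0.698)²) = 3.37×10^5 N/C.

E = 3.37×10^5 N/C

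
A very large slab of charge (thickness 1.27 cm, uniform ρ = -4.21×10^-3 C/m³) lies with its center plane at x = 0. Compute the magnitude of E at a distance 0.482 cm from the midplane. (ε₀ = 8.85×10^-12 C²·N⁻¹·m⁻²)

2.29×10^6 N/C

By symmetry E is perpendicular to the slab. A Gaussian pillbox from −0.482 cm to +0.482 cm (face area A) lies entirely within the slab.
Q_enc = ρ·(2x)·A and flux = 2EA, so 2EA = 2ρxA/ε₀ ⇒ E = |ρ|x/ε₀.
E = (4.21×10^-3)(0.00482)/(8.85×10^-12) = 2.29×10^6 N/C.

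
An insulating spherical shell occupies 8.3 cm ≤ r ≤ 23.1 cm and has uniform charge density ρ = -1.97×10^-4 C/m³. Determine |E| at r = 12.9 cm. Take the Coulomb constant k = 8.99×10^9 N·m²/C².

Take a concentric spherical Gaussian surface of radius r = 12.9 cm (within the shell material, 8.3 cm < r < 23.1 cm).
Only the shell between 8.3 cm and r is enclosed: Q_enc = ρ·(4π/3)(r³ − a³) = (-1.97e-4)·(4π/3)·((0.129)³ − (0.083)³) = -1.30×10^-6 C.
Gauss's law: E·4πr² = Q_enc/ε₀.
E = k|Q_enc|/r² = (8.99×10^9)(1.30×10^-6)/(0.129)² = 7.02×10^5 N/C.

7.02e5 V/m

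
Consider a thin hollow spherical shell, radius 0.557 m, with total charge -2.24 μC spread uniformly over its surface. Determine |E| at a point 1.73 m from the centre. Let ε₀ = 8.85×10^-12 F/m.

Use a concentric Gaussian sphere at r = 1.73 m (r > 0.557 m).
The entire shell is enclosed: Q_enc = -2.24×10^-6 C.
By Gauss's law, ∮E·dA = E·4πr² = Q_enc/ε₀.
E = |Q_enc|/(4πε₀r²) = (2.24×10^-6)/(4π·8.85×10^-12·(1.73)²) = 6.73×10^3 N/C.

6.73×10^3 N/C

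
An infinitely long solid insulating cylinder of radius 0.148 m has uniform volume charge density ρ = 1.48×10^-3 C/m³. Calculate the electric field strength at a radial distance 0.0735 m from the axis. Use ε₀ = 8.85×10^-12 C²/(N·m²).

Take a coaxial cylindrical Gaussian surface of radius r = 0.0735 m and length L (r < R).
Enclosed charge per unit length: λ_enc = ρ·πr² = (1.48×10^-3)π(0.0735)² = 2.512×10^-5 C/m.
Applying ∮E·dA = Q_enc/ε₀ with the end caps contributing no flux:
E = |λ_enc|/(2πε₀r) = (2.512×10^-5)/(2π·8.85×10^-12·0.0735) = 6.15×10^6 N/C.

|E| ≈ 6.15e6 N/C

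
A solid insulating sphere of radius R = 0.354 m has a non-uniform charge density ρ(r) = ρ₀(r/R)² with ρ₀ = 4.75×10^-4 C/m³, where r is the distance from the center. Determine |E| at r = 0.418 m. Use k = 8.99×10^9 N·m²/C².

|E| = 2.72e6 V/m

Symmetry ⇒ E = E(r) r̂. Gaussian sphere of radius r = 0.418 m (r > R, all charge enclosed).
Q_enc = 4π ∫₀^R ρ₀(r'/R)^2 r'² dr' = 4πρ₀R³/5 = 5.296×10^-5 C.
Since E is radial and uniform over the Gaussian sphere, Φ = E·4πr² = Q_enc/ε₀.
E = k|Q_enc|/r² = (8.99×10^9)(5.296e-5)/(0.418)² = 2.72×10^6 N/C.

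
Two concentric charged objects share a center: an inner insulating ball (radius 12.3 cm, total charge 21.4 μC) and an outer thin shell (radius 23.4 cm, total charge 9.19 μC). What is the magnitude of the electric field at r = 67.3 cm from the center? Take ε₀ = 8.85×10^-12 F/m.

Symmetry ⇒ E = E(r) r̂. Gaussian sphere of radius r = 67.3 cm (r > 23.4 cm, enclosing both).
Q_enc = (21.4 μC) + (9.19 μC) = 3.059e-5 C.
Applying ∮E·dA = Q_enc/ε₀ with Φ = E(4πr²):
E = |Q_enc|/(4πε₀r²) = (3.059e-5)/(4π·8.85×10^-12·(0.673)²) = 6.07×10^5 N/C.

E ≈ 6.07e5 N/C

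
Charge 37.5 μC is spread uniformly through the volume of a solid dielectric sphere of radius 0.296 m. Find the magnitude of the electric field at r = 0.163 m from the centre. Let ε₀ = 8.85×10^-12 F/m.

|E| = 2.12e6 N/C

Take a concentric spherical Gaussian surface of radius r = 0.163 m (r < R).
Only the charge within r is enclosed: Q_enc = Q·(r/R)³ = (37.5 μC)·(0.163 m/0.296 m)³ = 6.262×10^-6 C.
Applying ∮E·dA = Q_enc/ε₀ with Φ = E(4πr²):
E = |Q_enc|/(4πε₀r²) = (6.262×10^-6)/(4π·8.85×10^-12·(0.163)²) = 2.12×10^6 N/C.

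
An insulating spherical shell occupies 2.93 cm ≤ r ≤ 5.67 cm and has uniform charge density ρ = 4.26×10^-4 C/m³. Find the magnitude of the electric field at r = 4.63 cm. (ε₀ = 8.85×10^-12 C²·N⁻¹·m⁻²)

Use a concentric Gaussian sphere at r = 4.63 cm (within the shell material, 2.93 cm < r < 5.67 cm).
Only the shell between 2.93 cm and r is enclosed: Q_enc = ρ·(4π/3)(r³ − a³) = (4.26×10^-4)·(4π/3)·((0.0463)³ − (0.0293)³) = 1.322e-7 C.
Gauss's law: E·4πr² = Q_enc/ε₀.
E = |Q_enc|/(4πε₀r²) = (1.322×10^-7)/(4π·8.85×10^-12·(0.0463)²) = 5.55×10^5 N/C.

E ≈ 5.55×10^5 N/C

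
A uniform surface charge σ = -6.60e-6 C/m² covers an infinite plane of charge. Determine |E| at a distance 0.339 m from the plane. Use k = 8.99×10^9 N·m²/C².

By planar symmetry E is perpendicular to the sheet and uniform; use a Gaussian pillbox with flat faces of area A on each side of the sheet.
Only the two end caps contribute flux: Φ = 2EA. With Q_enc = σA, Gauss's law gives E = |σ|/(2ε₀).
E = 2πk|σ| = 2π(8.99×10^9)(6.60×10^-6) = 3.73e5 N/C.

|E| ≈ 3.73×10^5 V/m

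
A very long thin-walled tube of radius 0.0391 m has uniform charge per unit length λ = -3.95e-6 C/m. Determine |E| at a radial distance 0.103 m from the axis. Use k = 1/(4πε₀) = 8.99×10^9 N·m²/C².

By cylindrical symmetry E is radial; use a coaxial Gaussian cylinder of radius 0.103 m and length L (r > 0.0391 m).
The full line charge is enclosed: λ_enc = -3.95e-6 C/m.
Gauss's law: E·2πrL = λ_enc L/ε₀.
E = 2k|λ_enc|/r = 2(8.99×10^9)(3.95e-6)/(0.103) = 6.90×10^5 N/C.

6.90×10^5 N/C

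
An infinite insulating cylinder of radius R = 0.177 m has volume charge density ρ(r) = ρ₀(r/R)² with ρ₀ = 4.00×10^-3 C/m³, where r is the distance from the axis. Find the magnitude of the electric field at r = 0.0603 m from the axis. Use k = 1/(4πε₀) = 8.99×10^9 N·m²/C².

|E| = 7.91×10^5 N/C

Choose a coaxial cylinder of radius r = 0.0603 m (arbitrary length L) as the Gaussian surface (r < R).
λ_enc = ∫₀^r ρ(r')·2πr' dr' = (2πρ₀/R²)·r^4/4 = 2.652e-6 C/m.
By Gauss's law (flux through the curved wall only), E·2πrL = λ_enc L/ε₀.
E = 2k|λ_enc|/r = 2(8.99×10^9)(2.652×10^-6)/(0.0603) = 7.91e5 N/C.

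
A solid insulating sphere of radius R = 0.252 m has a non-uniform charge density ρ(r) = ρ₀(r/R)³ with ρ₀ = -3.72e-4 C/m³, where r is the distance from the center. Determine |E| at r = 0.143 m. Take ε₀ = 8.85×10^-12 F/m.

E = 1.83e5 N/C

Use a concentric Gaussian sphere at r = 0.143 m (r < R).
Integrate the density: Q_enc = 4π ∫₀^r ρ₀(r'/R)^3 r'² dr' = 4πρ₀ r^6/(6·R³) = -4.163×10^-7 C.
Applying ∮E·dA = Q_enc/ε₀ with Φ = E(4πr²):
E = |Q_enc|/(4πε₀r²) = (4.163×10^-7)/(4π·8.85×10^-12·(0.143)²) = 1.83e5 N/C.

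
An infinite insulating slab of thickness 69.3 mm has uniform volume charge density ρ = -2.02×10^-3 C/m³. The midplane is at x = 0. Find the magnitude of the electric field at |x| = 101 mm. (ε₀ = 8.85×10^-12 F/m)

The point |x| = 101 mm lies outside the slab (half-thickness 0.03465 m). A symmetric pillbox spanning the full slab encloses Q_enc = ρ·d·A.
Flux = 2EA ⇒ E = |ρ|d/(2ε₀), independent of distance outside.
E = (2.02×10^-3)(0.0693)/(2·8.85×10^-12) = 7.91e6 N/C.

E = 7.91×10^6 V/m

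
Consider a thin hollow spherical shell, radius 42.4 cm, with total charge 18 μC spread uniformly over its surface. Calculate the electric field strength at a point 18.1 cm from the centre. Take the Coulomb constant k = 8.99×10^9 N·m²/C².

By spherical symmetry E is radial; choose a Gaussian sphere of radius r = 18.1 cm (inside the shell, r < 42.4 cm).
All the charge is outside the Gaussian surface: Q_enc = 0, hence E = 0 everywhere inside the shell.

E = 0 (no enclosed charge)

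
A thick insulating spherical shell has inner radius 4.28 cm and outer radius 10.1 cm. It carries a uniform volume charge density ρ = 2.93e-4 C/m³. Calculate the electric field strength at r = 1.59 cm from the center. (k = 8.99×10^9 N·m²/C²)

By spherical symmetry E is radial; choose a Gaussian sphere of radius r = 1.59 cm (r < 4.28 cm, inside the empty cavity).
No charge is enclosed, so by Gauss's law E·4πr² = 0 ⇒ E = 0.

|E| = 0 N/C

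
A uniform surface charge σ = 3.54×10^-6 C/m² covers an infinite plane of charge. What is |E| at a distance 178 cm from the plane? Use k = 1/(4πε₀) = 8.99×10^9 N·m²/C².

The symmetry is planar: E is normal to the sheet and the same magnitude on both sides. Take a pillbox straddling the sheet with end-cap area A.
Only the two end caps contribute flux: Φ = 2EA. With Q_enc = σA, Gauss's law gives E = |σ|/(2ε₀).
E = 2πk|σ| = 2π(8.99×10^9)(3.54×10^-6) = 2.00×10^5 N/C.

2.00e5 N/C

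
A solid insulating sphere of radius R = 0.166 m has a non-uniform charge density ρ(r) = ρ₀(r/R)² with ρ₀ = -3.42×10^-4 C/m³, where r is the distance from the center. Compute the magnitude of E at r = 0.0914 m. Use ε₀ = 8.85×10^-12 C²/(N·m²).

2.14e5 N/C

Take a concentric spherical Gaussian surface of radius r = 0.0914 m (r < R).
Q_enc = ∫₀^r ρ(r')·4πr'² dr' = (4πρ₀/R²) ∫₀^r r'^4 dr' = 4πρ₀ r^5/(5·R²) = -1.99×10^-7 C.
Since E is radial and uniform over the Gaussian sphere, Φ = E·4πr² = Q_enc/ε₀.
E = |Q_enc|/(4πε₀r²) = (1.99×10^-7)/(4π·8.85×10^-12·(0.0914)²) = 2.14×10^5 N/C.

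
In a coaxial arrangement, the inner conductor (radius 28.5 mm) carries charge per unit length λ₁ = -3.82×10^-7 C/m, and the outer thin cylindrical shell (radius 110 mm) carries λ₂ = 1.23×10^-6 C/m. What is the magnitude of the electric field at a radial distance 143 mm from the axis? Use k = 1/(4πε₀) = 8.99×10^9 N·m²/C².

1.07e5 N/C

Take a coaxial cylindrical Gaussian surface of radius r = 143 mm and length L (r > 110 mm, enclosing both).
λ_enc = λ₁ + λ₂ = (-3.82e-7) + (1.23×10^-6) = 8.48×10^-7 C/m.
Gauss's law: E·2πrL = λ_enc L/ε₀.
E = 2k|λ_enc|/r = 2(8.99×10^9)(8.48e-7)/(0.143) = 1.07×10^5 N/C.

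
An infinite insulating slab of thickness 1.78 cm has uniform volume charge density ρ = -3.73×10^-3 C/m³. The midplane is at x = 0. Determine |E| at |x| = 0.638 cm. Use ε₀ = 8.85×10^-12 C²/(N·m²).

|E| ≈ 2.69×10^6 N/C

By symmetry E is perpendicular to the slab. A Gaussian pillbox from −0.638 cm to +0.638 cm (face area A) lies entirely within the slab.
Q_enc = ρ·(2x)·A and flux = 2EA, so 2EA = 2ρxA/ε₀ ⇒ E = |ρ|x/ε₀.
E = (3.73×10^-3)(0.00638)/(8.85×10^-12) = 2.69×10^6 N/C.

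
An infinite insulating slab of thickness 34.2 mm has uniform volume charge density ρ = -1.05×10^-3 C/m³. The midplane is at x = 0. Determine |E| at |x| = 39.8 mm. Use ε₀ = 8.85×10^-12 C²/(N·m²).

|E| = 2.03×10^6 V/m

The point |x| = 39.8 mm lies outside the slab (half-thickness 0.0171 m). A symmetric pillbox spanning the full slab encloses Q_enc = ρ·d·A.
Flux = 2EA ⇒ E = |ρ|d/(2ε₀), independent of distance outside.
E = (1.05×10^-3)(0.0342)/(2·8.85×10^-12) = 2.03×10^6 N/C.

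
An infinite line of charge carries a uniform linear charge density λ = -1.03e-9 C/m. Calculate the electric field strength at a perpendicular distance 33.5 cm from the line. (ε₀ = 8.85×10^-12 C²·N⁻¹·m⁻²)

E ≈ 55.3 N/C

Take a coaxial cylindrical Gaussian surface of radius r = 33.5 cm and length L.
Q_enc = λL, so λ_enc = -1.03e-9 C/m.
Since E is radial and uniform over the curved surface, Φ = E·2πrL = Q_enc/ε₀ = λ_enc L/ε₀.
E = |λ_enc|/(2πε₀r) = (1.03×10^-9)/(2π·8.85×10^-12·0.335) = 55.3 N/C.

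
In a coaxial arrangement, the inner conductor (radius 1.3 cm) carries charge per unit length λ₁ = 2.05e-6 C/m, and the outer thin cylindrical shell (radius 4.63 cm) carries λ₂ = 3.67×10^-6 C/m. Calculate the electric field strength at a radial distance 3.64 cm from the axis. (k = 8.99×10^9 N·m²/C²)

|E| = 1.01×10^6 N/C

Choose a coaxial cylinder of radius r = 3.64 cm (arbitrary length L) as the Gaussian surface (between the conductors, 1.3 cm < r < 4.63 cm).
Only the inner wire is enclosed; the outer shell contributes nothing inside itself. λ_enc = λ₁ = 2.05e-6 C/m.
Applying ∮E·dA = Q_enc/ε₀ with the end caps contributing no flux:
E = 2k|λ_enc|/r = 2(8.99×10^9)(2.05e-6)/(0.0364) = 1.01×10^6 N/C.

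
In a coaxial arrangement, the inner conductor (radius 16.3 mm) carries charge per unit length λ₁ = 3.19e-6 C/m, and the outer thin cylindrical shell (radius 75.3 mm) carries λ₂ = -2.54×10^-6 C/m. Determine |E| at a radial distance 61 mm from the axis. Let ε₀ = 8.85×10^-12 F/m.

|E| = 9.40×10^5 V/m

Choose a coaxial cylinder of radius r = 61 mm (arbitrary length L) as the Gaussian surface (between the conductors, 16.3 mm < r < 75.3 mm).
Only the inner wire is enclosed; the outer shell contributes nothing inside itself. λ_enc = λ₁ = 3.19×10^-6 C/m.
Gauss's law: E·2πrL = λ_enc L/ε₀.
E = |λ_enc|/(2πε₀r) = (3.19×10^-6)/(2π·8.85×10^-12·0.061) = 9.40e5 N/C.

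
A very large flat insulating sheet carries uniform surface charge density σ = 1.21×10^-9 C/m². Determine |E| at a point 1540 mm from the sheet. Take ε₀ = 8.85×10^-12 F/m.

68.4 N/C

By planar symmetry E is perpendicular to the sheet and uniform; use a Gaussian pillbox with flat faces of area A on each side of the sheet.
Only the two end caps contribute flux: Φ = 2EA. With Q_enc = σA, Gauss's law gives E = |σ|/(2ε₀).
E = |σ|/(2ε₀) = (1.21×10^-9)/(2·8.85×10^-12) = 68.4 N/C.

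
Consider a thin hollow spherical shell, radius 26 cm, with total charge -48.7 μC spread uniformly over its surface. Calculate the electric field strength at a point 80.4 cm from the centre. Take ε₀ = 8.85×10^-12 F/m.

Use a concentric Gaussian sphere at r = 80.4 cm (r > 26 cm).
The entire shell is enclosed: Q_enc = -4.87×10^-5 C.
Gauss's law: E·4πr² = Q_enc/ε₀.
E = |Q_enc|/(4πε₀r²) = (4.87×10^-5)/(4π·8.85×10^-12·(0.804)²) = 6.77×10^5 N/C.

E = 6.77e5 V/m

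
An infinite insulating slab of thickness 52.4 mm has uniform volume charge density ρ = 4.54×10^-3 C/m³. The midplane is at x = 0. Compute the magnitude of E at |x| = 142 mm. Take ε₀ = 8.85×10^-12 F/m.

The point |x| = 142 mm lies outside the slab (half-thickness 0.0262 m). A symmetric pillbox spanning the full slab encloses Q_enc = ρ·d·A.
Flux = 2EA ⇒ E = |ρ|d/(2ε₀), independent of distance outside.
E = (4.54e-3)(0.0524)/(2·8.85×10^-12) = 1.34×10^7 N/C.

|E| ≈ 1.34×10^7 N/C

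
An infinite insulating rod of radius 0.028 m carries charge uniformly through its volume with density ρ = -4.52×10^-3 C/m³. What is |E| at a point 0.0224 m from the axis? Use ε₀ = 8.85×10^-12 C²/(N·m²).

|E| = 5.72×10^6 N/C

Coaxial Gaussian cylinder, radius r = 0.0224 m, length L (r < R).
Enclosed charge per unit length: λ_enc = ρ·πr² = (-4.52×10^-3)π(0.0224)² = -7.125e-6 C/m.
Applying ∮E·dA = Q_enc/ε₀ with the end caps contributing no flux:
E = |λ_enc|/(2πε₀r) = (7.125×10^-6)/(2π·8.85×10^-12·0.0224) = 5.72×10^6 N/C.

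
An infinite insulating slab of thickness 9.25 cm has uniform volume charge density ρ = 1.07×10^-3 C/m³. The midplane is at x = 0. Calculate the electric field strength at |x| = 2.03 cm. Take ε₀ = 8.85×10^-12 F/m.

By symmetry E is perpendicular to the slab. A Gaussian pillbox from −2.03 cm to +2.03 cm (face area A) lies entirely within the slab.
Q_enc = ρ·(2x)·A and flux = 2EA, so 2EA = 2ρxA/ε₀ ⇒ E = |ρ|x/ε₀.
E = (1.07e-3)(0.0203)/(8.85×10^-12) = 2.45×10^6 N/C.

|E| = 2.45×10^6 N/C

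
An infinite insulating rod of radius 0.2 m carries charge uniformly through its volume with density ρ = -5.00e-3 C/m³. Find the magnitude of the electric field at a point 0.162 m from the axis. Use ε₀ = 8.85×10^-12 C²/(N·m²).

4.58×10^7 N/C

Coaxial Gaussian cylinder, radius r = 0.162 m, length L (r < R).
Enclosed charge per unit length: λ_enc = ρ·πr² = (-5.00e-3)π(0.162)² = -4.122×10^-4 C/m.
Gauss's law: E·2πrL = λ_enc L/ε₀.
E = |λ_enc|/(2πε₀r) = (4.122×10^-4)/(2π·8.85×10^-12·0.162) = 4.58×10^7 N/C.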